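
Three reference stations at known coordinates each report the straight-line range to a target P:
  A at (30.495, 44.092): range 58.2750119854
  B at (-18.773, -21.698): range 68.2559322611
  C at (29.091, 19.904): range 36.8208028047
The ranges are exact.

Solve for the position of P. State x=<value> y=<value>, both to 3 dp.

eq1: (x − 30.495)² + (y − 44.092)² = 58.2750119854²
eq2: (x + 18.773)² + (y + 21.698)² = 68.2559322611²
eq3: (x − 29.091)² + (y − 19.904)² = 36.8208028047²
eq3−eq1, eq3−eq2 (x²,y² cancel):
  2.808·x + 48.376·y = -408.611511
  -95.728·x − 83.204·y = -3722.327534
det = 2.808·-83.204 − 48.376·-95.728 = 4397.300896
x = (-408.611511·-83.204 − 48.376·-3722.327534) / 4397.300896 = 48.682006
y = (2.808·-3722.327534 − -408.611511·-95.728) / 4397.300896 = -11.272337

x=48.682 y=-11.272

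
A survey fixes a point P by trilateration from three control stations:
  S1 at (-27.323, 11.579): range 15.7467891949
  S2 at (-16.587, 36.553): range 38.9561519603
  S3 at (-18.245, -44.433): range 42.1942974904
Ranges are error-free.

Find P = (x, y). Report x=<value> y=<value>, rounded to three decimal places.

x=-19.825 y=-2.268

eq1: (x + 27.323)² + (y − 11.579)² = 15.7467891949²
eq2: (x + 16.587)² + (y − 36.553)² = 38.9561519603²
eq3: (x + 18.245)² + (y + 44.433)² = 42.1942974904²
eq2−eq1, eq2−eq3 (x²,y² cancel):
  -21.472·x − 49.948·y = 538.989598
  -3.316·x − 161.972·y = 433.144171
det = -21.472·-161.972 − -49.948·-3.316 = 3312.235216
x = (538.989598·-161.972 − -49.948·433.144171) / 3312.235216 = -19.825445
y = (-21.472·433.144171 − 538.989598·-3.316) / 3312.235216 = -2.268312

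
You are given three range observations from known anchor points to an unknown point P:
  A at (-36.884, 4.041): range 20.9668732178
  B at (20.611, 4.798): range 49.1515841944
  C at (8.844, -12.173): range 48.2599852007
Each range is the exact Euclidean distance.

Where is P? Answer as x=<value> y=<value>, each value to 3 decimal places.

x=-25.550 y=21.681

eq1: (x + 36.884)² + (y − 4.041)² = 20.9668732178²
eq2: (x − 20.611)² + (y − 4.798)² = 49.1515841944²
eq3: (x − 8.844)² + (y + 12.173)² = 48.2599852007²
eq2−eq3, eq2−eq1 (x²,y² cancel):
  -23.534·x − 33.942·y = -134.583803
  -114.990·x − 1.514·y = 2905.193468
det = -23.534·-1.514 − -33.942·-114.990 = -3867.360104
x = (-134.583803·-1.514 − -33.942·2905.193468) / -3867.360104 = -25.550203
y = (-23.534·2905.193468 − -134.583803·-114.990) / -3867.360104 = 21.680581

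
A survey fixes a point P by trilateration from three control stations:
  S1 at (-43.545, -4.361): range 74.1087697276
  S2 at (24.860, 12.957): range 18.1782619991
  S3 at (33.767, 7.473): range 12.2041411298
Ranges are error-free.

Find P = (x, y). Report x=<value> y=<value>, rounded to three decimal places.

eq1: (x + 43.545)² + (y + 4.361)² = 74.1087697276²
eq2: (x − 24.860)² + (y − 12.957)² = 18.1782619991²
eq3: (x − 33.767)² + (y − 7.473)² = 12.2041411298²
eq3−eq1, eq3−eq2 (x²,y² cancel):
  -154.624·x − 23.668·y = -4624.039362
  -17.814·x + 10.968·y = -591.660718
det = -154.624·10.968 − -23.668·-17.814 = -2117.537784
x = (-4624.039362·10.968 − -23.668·-591.660718) / -2117.537784 = 30.563747
y = (-154.624·-591.660718 − -4624.039362·-17.814) / -2117.537784 = -4.303257

x=30.564 y=-4.303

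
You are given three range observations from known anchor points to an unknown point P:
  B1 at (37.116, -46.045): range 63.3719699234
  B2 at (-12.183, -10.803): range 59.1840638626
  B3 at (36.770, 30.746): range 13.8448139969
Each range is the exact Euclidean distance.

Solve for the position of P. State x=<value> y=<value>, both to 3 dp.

x=39.922 y=17.265

eq1: (x − 37.116)² + (y + 46.045)² = 63.3719699234²
eq2: (x + 12.183)² + (y + 10.803)² = 59.1840638626²
eq3: (x − 36.770)² + (y − 30.746)² = 13.8448139969²
eq3−eq2, eq3−eq1 (x²,y² cancel):
  -97.906·x − 83.098·y = -5343.293659
  0.692·x − 153.582·y = -2623.937632
det = -97.906·-153.582 − -83.098·0.692 = 15094.103108
x = (-5343.293659·-153.582 − -83.098·-2623.937632) / 15094.103108 = 39.922197
y = (-97.906·-2623.937632 − -5343.293659·0.692) / 15094.103108 = 17.264808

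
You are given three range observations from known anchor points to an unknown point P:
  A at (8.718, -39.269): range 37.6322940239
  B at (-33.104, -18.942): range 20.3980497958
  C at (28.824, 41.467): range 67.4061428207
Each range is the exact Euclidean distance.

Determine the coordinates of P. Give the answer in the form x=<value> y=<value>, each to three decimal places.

eq1: (x − 8.718)² + (y + 39.269)² = 37.6322940239²
eq2: (x + 33.104)² + (y + 18.942)² = 20.3980497958²
eq3: (x − 28.824)² + (y − 41.467)² = 67.4061428207²
eq2−eq1, eq2−eq3 (x²,y² cancel):
  83.644·x − 40.654·y = -836.725413
  123.856·x + 120.818·y = -3031.846769
det = 83.644·120.818 − -40.654·123.856 = 15140.942616
x = (-836.725413·120.818 − -40.654·-3031.846769) / 15140.942616 = -14.817320
y = (83.644·-3031.846769 − -836.725413·123.856) / 15140.942616 = -9.904425

x=-14.817 y=-9.904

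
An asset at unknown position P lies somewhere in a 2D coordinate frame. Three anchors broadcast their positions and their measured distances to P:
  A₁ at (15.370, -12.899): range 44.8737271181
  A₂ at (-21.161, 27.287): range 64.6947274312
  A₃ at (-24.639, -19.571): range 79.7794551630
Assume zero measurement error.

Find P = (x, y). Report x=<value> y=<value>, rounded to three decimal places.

x=43.333 y=22.197

eq1: (x − 15.370)² + (y + 12.899)² = 44.8737271181²
eq2: (x + 21.161)² + (y − 27.287)² = 64.6947274312²
eq3: (x + 24.639)² + (y + 19.571)² = 79.7794551630²
eq1−eq2, eq1−eq3 (x²,y² cancel):
  -73.062·x + 80.372·y = -1382.009183
  -80.018·x − 13.344·y = -3763.626820
det = -73.062·-13.344 − 80.372·-80.018 = 7406.146024
x = (-1382.009183·-13.344 − 80.372·-3763.626820) / 7406.146024 = 43.333165
y = (-73.062·-3763.626820 − -1382.009183·-80.018) / 7406.146024 = 22.196766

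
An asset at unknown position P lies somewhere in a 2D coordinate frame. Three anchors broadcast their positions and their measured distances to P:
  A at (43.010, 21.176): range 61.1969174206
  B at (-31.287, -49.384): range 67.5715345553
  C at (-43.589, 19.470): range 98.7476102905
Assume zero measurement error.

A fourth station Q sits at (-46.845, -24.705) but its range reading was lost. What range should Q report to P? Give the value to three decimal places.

83.742

eq1: (x − 43.010)² + (y − 21.176)² = 61.1969174206²
eq2: (x + 31.287)² + (y + 49.384)² = 67.5715345553²
eq3: (x + 43.589)² + (y − 19.470)² = 98.7476102905²
eq3−eq1, eq3−eq2 (x²,y² cancel):
  173.198·x + 3.412·y = 6025.229091
  24.604·x − 137.708·y = 6323.752260
det = 173.198·-137.708 − 3.412·24.604 = -23934.699032
x = (6025.229091·-137.708 − 3.412·6323.752260) / -23934.699032 = 35.567562
y = (173.198·6323.752260 − 6025.229091·24.604) / -23934.699032 = -39.566677
|P − Q| = √((35.567562 − -46.845)² + (-39.566677 − -24.705)²) = 83.741864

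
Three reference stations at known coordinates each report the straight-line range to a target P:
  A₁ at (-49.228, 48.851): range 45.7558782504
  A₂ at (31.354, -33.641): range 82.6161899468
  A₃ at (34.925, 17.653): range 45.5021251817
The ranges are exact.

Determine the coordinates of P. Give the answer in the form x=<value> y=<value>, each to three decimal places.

eq1: (x + 49.228)² + (y − 48.851)² = 45.7558782504²
eq2: (x − 31.354)² + (y + 33.641)² = 82.6161899468²
eq3: (x − 34.925)² + (y − 17.653)² = 45.5021251817²
eq3−eq2, eq3−eq1 (x²,y² cancel):
  -7.142·x − 102.588·y = -4171.585282
  -168.306·x + 62.396·y = 3255.275153
det = -7.142·62.396 − -102.588·-168.306 = -17711.808160
x = (-4171.585282·62.396 − -102.588·3255.275153) / -17711.808160 = -4.158917
y = (-7.142·3255.275153 − -4171.585282·-168.306) / -17711.808160 = 40.953019

x=-4.159 y=40.953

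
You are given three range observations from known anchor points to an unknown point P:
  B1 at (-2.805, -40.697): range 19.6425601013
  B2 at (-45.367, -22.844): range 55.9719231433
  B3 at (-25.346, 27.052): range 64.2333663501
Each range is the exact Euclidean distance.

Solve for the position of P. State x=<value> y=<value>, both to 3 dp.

x=10.501 y=-26.248

eq1: (x + 2.805)² + (y + 40.697)² = 19.6425601013²
eq2: (x + 45.367)² + (y + 22.844)² = 55.9719231433²
eq3: (x + 25.346)² + (y − 27.052)² = 64.2333663501²
eq3−eq2, eq3−eq1 (x²,y² cancel):
  -40.042·x − 99.792·y = 2198.851777
  45.082·x − 135.498·y = 4029.978599
det = -40.042·-135.498 − -99.792·45.082 = 9924.433860
x = (2198.851777·-135.498 − -99.792·4029.978599) / 9924.433860 = 10.501315
y = (-40.042·4029.978599 − 2198.851777·45.082) / 9924.433860 = -26.248050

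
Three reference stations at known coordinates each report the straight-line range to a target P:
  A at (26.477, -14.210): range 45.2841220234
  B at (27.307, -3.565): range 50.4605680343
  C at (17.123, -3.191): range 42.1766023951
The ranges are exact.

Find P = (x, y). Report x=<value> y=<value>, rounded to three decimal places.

eq1: (x − 26.477)² + (y + 14.210)² = 45.2841220234²
eq2: (x − 27.307)² + (y + 3.565)² = 50.4605680343²
eq3: (x − 17.123)² + (y + 3.191)² = 42.1766023951²
eq1−eq3, eq1−eq2 (x²,y² cancel):
  -18.708·x + 22.038·y = -327.790101
  1.660·x + 21.290·y = -640.191374
det = -18.708·21.290 − 22.038·1.660 = -434.876400
x = (-327.790101·21.290 − 22.038·-640.191374) / -434.876400 = -16.395202
y = (-18.708·-640.191374 − -327.790101·1.660) / -434.876400 = -28.791702

x=-16.395 y=-28.792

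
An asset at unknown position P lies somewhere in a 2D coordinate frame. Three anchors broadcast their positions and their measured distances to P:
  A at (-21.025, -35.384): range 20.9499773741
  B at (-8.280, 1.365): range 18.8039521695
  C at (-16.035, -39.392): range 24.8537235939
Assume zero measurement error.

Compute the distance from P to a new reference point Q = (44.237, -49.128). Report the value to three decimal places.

71.305

eq1: (x + 21.025)² + (y + 35.384)² = 20.9499773741²
eq2: (x + 8.280)² + (y − 1.365)² = 18.8039521695²
eq3: (x + 16.035)² + (y + 39.392)² = 24.8537235939²
eq1−eq3, eq1−eq2 (x²,y² cancel):
  9.980·x − 8.016·y = -64.033217
  25.490·x + 73.498·y = -1538.343521
det = 9.980·73.498 − -8.016·25.490 = 937.837880
x = (-64.033217·73.498 − -8.016·-1538.343521) / 937.837880 = -18.166973
y = (9.980·-1538.343521 − -64.033217·25.490) / 937.837880 = -14.629886
|P − Q| = √((-18.166973 − 44.237)² + (-14.629886 − -49.128)²) = 71.304808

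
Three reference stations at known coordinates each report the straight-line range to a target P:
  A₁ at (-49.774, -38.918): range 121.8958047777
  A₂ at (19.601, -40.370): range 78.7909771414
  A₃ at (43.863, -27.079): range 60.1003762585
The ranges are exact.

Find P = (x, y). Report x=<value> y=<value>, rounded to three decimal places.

eq1: (x + 49.774)² + (y + 38.918)² = 121.8958047777²
eq2: (x − 19.601)² + (y + 40.370)² = 78.7909771414²
eq3: (x − 43.863)² + (y + 27.079)² = 60.1003762585²
eq3−eq1, eq3−eq2 (x²,y² cancel):
  -187.274·x − 23.678·y = -9911.705206
  -48.524·x − 26.582·y = -3239.261761
det = -187.274·-26.582 − -23.678·-48.524 = 3829.166196
x = (-9911.705206·-26.582 − -23.678·-3239.261761) / 3829.166196 = 48.776600
y = (-187.274·-3239.261761 − -9911.705206·-48.524) / 3829.166196 = 32.820180

x=48.777 y=32.820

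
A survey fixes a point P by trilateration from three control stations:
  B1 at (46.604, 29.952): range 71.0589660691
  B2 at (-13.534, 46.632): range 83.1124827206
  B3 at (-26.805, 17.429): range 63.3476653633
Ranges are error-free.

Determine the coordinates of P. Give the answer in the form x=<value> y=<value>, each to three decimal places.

eq1: (x − 46.604)² + (y − 29.952)² = 71.0589660691²
eq2: (x + 13.534)² + (y − 46.632)² = 83.1124827206²
eq3: (x + 26.805)² + (y − 17.429)² = 63.3476653633²
eq2−eq3, eq2−eq1 (x²,y² cancel):
  -26.542·x − 58.406·y = 1559.323563
  120.276·x − 33.360·y = 2569.650665
det = -26.542·-33.360 − -58.406·120.276 = 7910.281176
x = (1559.323563·-33.360 − -58.406·2569.650665) / 7910.281176 = 12.397029
y = (-26.542·2569.650665 − 1559.323563·120.276) / 7910.281176 = -32.331704

x=12.397 y=-32.332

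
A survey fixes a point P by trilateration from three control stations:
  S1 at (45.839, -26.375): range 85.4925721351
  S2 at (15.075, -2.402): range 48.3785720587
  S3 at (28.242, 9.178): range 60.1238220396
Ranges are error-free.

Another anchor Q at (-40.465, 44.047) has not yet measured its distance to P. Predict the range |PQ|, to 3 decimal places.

35.849

eq1: (x − 45.839)² + (y + 26.375)² = 85.4925721351²
eq2: (x − 15.075)² + (y + 2.402)² = 48.3785720587²
eq3: (x − 28.242)² + (y − 9.178)² = 60.1238220396²
eq2−eq1, eq2−eq3 (x²,y² cancel):
  61.528·x − 47.946·y = -2404.664339
  26.334·x + 23.160·y = -625.566723
det = 61.528·23.160 − -47.946·26.334 = 2687.598444
x = (-2404.664339·23.160 − -47.946·-625.566723) / 2687.598444 = -31.881790
y = (61.528·-625.566723 − -2404.664339·26.334) / 2687.598444 = 9.240429
|P − Q| = √((-31.881790 − -40.465)² + (9.240429 − 44.047)²) = 35.849253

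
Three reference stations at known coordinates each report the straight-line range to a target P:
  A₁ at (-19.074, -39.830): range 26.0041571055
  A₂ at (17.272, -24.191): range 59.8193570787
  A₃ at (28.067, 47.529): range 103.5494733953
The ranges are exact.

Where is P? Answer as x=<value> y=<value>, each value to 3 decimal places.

eq1: (x + 19.074)² + (y + 39.830)² = 26.0041571055²
eq2: (x − 17.272)² + (y + 24.191)² = 59.8193570787²
eq3: (x − 28.067)² + (y − 47.529)² = 103.5494733953²
eq1−eq2, eq1−eq3 (x²,y² cancel):
  72.692·x + 31.278·y = -3968.859206
  94.282·x + 174.718·y = -8949.761300
det = 72.692·174.718 − 31.278·94.282 = 9751.648460
x = (-3968.859206·174.718 − 31.278·-8949.761300) / 9751.648460 = -42.403139
y = (72.692·-8949.761300 − -3968.859206·94.282) / 9751.648460 = -28.342292

x=-42.403 y=-28.342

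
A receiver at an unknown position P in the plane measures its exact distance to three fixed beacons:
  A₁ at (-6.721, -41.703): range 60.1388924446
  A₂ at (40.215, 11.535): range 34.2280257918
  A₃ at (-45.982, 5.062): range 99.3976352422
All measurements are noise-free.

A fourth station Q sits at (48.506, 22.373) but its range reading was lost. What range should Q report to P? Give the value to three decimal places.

eq1: (x + 6.721)² + (y + 41.703)² = 60.1388924446²
eq2: (x − 40.215)² + (y − 11.535)² = 34.2280257918²
eq3: (x + 45.982)² + (y − 5.062)² = 99.3976352422²
eq2−eq3, eq2−eq1 (x²,y² cancel):
  -172.394·x − 12.946·y = -8318.666424
  -93.872·x − 106.476·y = -2411.119035
det = -172.394·-106.476 − -12.946·-93.872 = 17140.556632
x = (-8318.666424·-106.476 − -12.946·-2411.119035) / 17140.556632 = 49.853922
y = (-172.394·-2411.119035 − -8318.666424·-93.872) / 17140.556632 = -21.307791
|P − Q| = √((49.853922 − 48.506)² + (-21.307791 − 22.373)²) = 43.701584

43.702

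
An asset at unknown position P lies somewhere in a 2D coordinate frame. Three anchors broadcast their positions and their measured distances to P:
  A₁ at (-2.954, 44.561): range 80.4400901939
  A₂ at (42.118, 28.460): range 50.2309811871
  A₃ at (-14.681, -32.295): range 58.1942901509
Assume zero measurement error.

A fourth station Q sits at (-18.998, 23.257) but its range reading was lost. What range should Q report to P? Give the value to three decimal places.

eq1: (x + 2.954)² + (y − 44.561)² = 80.4400901939²
eq2: (x − 42.118)² + (y − 28.460)² = 50.2309811871²
eq3: (x + 14.681)² + (y + 32.295)² = 58.1942901509²
eq1−eq2, eq1−eq3 (x²,y² cancel):
  90.144·x − 32.202·y = 4536.945326
  -23.454·x − 153.712·y = 2348.122653
det = 90.144·-153.712 − -32.202·-23.454 = -14611.480236
x = (4536.945326·-153.712 − -32.202·2348.122653) / -14611.480236 = 42.553436
y = (90.144·2348.122653 − 4536.945326·-23.454) / -14611.480236 = -21.769094
|P − Q| = √((42.553436 − -18.998)² + (-21.769094 − 23.257)²) = 76.262235

76.262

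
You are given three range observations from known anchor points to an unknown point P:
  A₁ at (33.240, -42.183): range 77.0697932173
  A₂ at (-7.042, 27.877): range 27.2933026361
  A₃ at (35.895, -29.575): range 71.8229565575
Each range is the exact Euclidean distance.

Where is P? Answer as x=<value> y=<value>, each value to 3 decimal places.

eq1: (x − 33.240)² + (y + 42.183)² = 77.0697932173²
eq2: (x + 7.042)² + (y − 27.877)² = 27.2933026361²
eq3: (x − 35.895)² + (y + 29.575)² = 71.8229565575²
eq3−eq1, eq3−eq2 (x²,y² cancel):
  -5.310·x − 25.216·y = -60.044499
  -85.874·x + 114.904·y = 3077.197963
det = -5.310·114.904 − -25.216·-85.874 = -2775.539024
x = (-60.044499·114.904 − -25.216·3077.197963) / -2775.539024 = -25.470826
y = (-5.310·3077.197963 − -60.044499·-85.874) / -2775.539024 = 7.744868

x=-25.471 y=7.745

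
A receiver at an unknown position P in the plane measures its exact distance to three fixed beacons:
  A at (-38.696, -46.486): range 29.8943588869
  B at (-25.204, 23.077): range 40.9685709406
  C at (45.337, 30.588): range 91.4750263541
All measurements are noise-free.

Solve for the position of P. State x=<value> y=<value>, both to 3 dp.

x=-32.658 y=-17.208

eq1: (x + 38.696)² + (y + 46.486)² = 29.8943588869²
eq2: (x + 25.204)² + (y − 23.077)² = 40.9685709406²
eq3: (x − 45.337)² + (y − 30.588)² = 91.4750263541²
eq1−eq3, eq1−eq2 (x²,y² cancel):
  168.066·x + 154.148·y = -8141.267052
  26.984·x + 139.126·y = -3275.290179
det = 168.066·139.126 − 154.148·26.984 = 19222.820684
x = (-8141.267052·139.126 − 154.148·-3275.290179) / 19222.820684 = -32.658188
y = (168.066·-3275.290179 − -8141.267052·26.984) / 19222.820684 = -17.207723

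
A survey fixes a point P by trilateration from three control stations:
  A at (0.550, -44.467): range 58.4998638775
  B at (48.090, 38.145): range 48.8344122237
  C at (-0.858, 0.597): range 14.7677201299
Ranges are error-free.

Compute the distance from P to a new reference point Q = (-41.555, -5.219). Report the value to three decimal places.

50.991

eq1: (x − 0.550)² + (y + 44.467)² = 58.4998638775²
eq2: (x − 48.090)² + (y − 38.145)² = 48.8344122237²
eq3: (x + 0.858)² + (y − 0.597)² = 14.7677201299²
eq3−eq2, eq3−eq1 (x²,y² cancel):
  97.896·x + 75.096·y = 1599.882293
  2.816·x − 90.128·y = -1227.624500
det = 97.896·-90.128 − 75.096·2.816 = -9034.641024
x = (1599.882293·-90.128 − 75.096·-1227.624500) / -9034.641024 = 5.756123
y = (97.896·-1227.624500 − 1599.882293·2.816) / -9034.641024 = 13.800747
|P − Q| = √((5.756123 − -41.555)² + (13.800747 − -5.219)²) = 50.991108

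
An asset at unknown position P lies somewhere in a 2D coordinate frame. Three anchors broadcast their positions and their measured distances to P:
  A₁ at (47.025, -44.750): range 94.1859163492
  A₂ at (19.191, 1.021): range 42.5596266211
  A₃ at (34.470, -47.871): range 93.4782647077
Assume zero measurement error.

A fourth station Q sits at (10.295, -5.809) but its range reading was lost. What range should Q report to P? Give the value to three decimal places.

eq1: (x − 47.025)² + (y + 44.750)² = 94.1859163492²
eq2: (x − 19.191)² + (y − 1.021)² = 42.5596266211²
eq3: (x − 34.470)² + (y + 47.871)² = 93.4782647077²
eq3−eq1, eq3−eq2 (x²,y² cancel):
  25.110·x + 6.242·y = 601.298718
  -30.558·x + 97.784·y = 3816.387536
det = 25.110·97.784 − 6.242·-30.558 = 2646.099276
x = (601.298718·97.784 − 6.242·3816.387536) / 2646.099276 = 13.217759
y = (25.110·3816.387536 − 601.298718·-30.558) / 2646.099276 = 43.159370
|P − Q| = √((13.217759 − 10.295)² + (43.159370 − -5.809)²) = 49.055517

49.056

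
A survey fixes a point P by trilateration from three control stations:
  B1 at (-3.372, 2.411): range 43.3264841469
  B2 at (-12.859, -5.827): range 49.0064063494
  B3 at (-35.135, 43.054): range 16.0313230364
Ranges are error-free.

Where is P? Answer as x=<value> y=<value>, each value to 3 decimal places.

eq1: (x + 3.372)² + (y − 2.411)² = 43.3264841469²
eq2: (x + 12.859)² + (y + 5.827)² = 49.0064063494²
eq3: (x + 35.135)² + (y − 43.054)² = 16.0313230364²
eq1−eq2, eq1−eq3 (x²,y² cancel):
  -18.974·x − 16.476·y = -342.319130
  -63.526·x + 81.286·y = 4691.112746
det = -18.974·81.286 − -16.476·-63.526 = -2588.974940
x = (-342.319130·81.286 − -16.476·4691.112746) / -2588.974940 = -19.106025
y = (-18.974·4691.112746 − -342.319130·-63.526) / -2588.974940 = 42.779610

x=-19.106 y=42.780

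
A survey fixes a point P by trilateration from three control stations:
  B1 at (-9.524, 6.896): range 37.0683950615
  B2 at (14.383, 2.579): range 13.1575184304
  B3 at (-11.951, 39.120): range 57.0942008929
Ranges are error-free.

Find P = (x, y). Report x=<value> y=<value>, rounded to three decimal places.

x=26.063 y=-3.479

eq1: (x + 9.524)² + (y − 6.896)² = 37.0683950615²
eq2: (x − 14.383)² + (y − 2.579)² = 13.1575184304²
eq3: (x + 11.951)² + (y − 39.120)² = 57.0942008929²
eq3−eq2, eq3−eq1 (x²,y² cancel):
  52.668·x − 73.082·y = 1626.948613
  4.854·x − 64.448·y = 350.742454
det = 52.668·-64.448 − -73.082·4.854 = -3039.607236
x = (1626.948613·-64.448 − -73.082·350.742454) / -3039.607236 = 26.062783
y = (52.668·350.742454 − 1626.948613·4.854) / -3039.607236 = -3.479297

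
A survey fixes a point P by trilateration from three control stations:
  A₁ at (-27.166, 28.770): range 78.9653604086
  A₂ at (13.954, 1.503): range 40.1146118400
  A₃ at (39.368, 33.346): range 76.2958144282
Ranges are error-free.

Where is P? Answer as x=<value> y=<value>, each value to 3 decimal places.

x=14.007 y=-38.612

eq1: (x + 27.166)² + (y − 28.770)² = 78.9653604086²
eq2: (x − 13.954)² + (y − 1.503)² = 40.1146118400²
eq3: (x − 39.368)² + (y − 33.346)² = 76.2958144282²
eq2−eq3, eq2−eq1 (x²,y² cancel):
  50.828·x + 63.686·y = -1747.047201
  -82.240·x + 54.534·y = -3257.614730
det = 50.828·54.534 − 63.686·-82.240 = 8009.390792
x = (-1747.047201·54.534 − 63.686·-3257.614730) / 8009.390792 = 14.007430
y = (50.828·-3257.614730 − -1747.047201·-82.240) / 8009.390792 = -38.611576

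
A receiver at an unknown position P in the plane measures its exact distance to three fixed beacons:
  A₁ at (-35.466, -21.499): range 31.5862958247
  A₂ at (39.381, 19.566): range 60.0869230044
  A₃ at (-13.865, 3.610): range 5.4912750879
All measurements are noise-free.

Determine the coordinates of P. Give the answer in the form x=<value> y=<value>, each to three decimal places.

eq1: (x + 35.466)² + (y + 21.499)² = 31.5862958247²
eq2: (x − 39.381)² + (y − 19.566)² = 60.0869230044²
eq3: (x + 13.865)² + (y − 3.610)² = 5.4912750879²
eq1−eq3, eq1−eq2 (x²,y² cancel):
  43.202·x + 50.218·y = -547.233850
  149.694·x + 82.130·y = -2399.096872
det = 43.202·82.130 − 50.218·149.694 = -3969.153032
x = (-547.233850·82.130 − 50.218·-2399.096872) / -3969.153032 = -19.030138
y = (43.202·-2399.096872 − -547.233850·149.694) / -3969.153032 = 5.474256

x=-19.030 y=5.474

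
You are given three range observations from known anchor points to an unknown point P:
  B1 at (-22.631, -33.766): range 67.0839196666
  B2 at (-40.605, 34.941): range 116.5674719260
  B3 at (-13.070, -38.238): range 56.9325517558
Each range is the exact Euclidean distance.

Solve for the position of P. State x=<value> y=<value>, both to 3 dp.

x=43.340 y=-45.937

eq1: (x + 22.631)² + (y + 33.766)² = 67.0839196666²
eq2: (x + 40.605)² + (y − 34.941)² = 116.5674719260²
eq3: (x + 13.070)² + (y + 38.238)² = 56.9325517558²
eq3−eq1, eq3−eq2 (x²,y² cancel):
  -19.122·x + 8.944·y = -1239.601455
  -55.070·x + 146.358·y = -9109.990100
det = -19.122·146.358 − 8.944·-55.070 = -2306.111596
x = (-1239.601455·146.358 − 8.944·-9109.990100) / -2306.111596 = 43.339550
y = (-19.122·-9109.990100 − -1239.601455·-55.070) / -2306.111596 = -45.937230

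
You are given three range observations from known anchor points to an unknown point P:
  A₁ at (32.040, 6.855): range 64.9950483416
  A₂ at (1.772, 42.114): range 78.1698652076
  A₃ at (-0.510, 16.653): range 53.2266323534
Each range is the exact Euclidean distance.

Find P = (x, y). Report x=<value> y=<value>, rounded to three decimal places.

eq1: (x − 32.040)² + (y − 6.855)² = 64.9950483416²
eq2: (x − 1.772)² + (y − 42.114)² = 78.1698652076²
eq3: (x + 0.510)² + (y − 16.653)² = 53.2266323534²
eq1−eq3, eq1−eq2 (x²,y² cancel):
  -65.100·x + 19.596·y = 595.311801
  -60.536·x + 70.518·y = -1182.995163
det = -65.100·70.518 − 19.596·-60.536 = -3404.458344
x = (595.311801·70.518 − 19.596·-1182.995163) / -3404.458344 = -19.140246
y = (-65.100·-1182.995163 − 595.311801·-60.536) / -3404.458344 = -33.206686

x=-19.140 y=-33.207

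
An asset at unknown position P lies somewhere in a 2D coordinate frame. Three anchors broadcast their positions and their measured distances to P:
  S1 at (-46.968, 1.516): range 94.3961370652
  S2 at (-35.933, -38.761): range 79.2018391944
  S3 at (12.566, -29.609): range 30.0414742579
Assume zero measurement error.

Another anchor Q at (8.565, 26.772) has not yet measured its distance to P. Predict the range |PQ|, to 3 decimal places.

eq1: (x + 46.968)² + (y − 1.516)² = 94.3961370652²
eq2: (x + 35.933)² + (y + 38.761)² = 79.2018391944²
eq3: (x − 12.566)² + (y + 29.609)² = 30.0414742579²
eq2−eq3, eq2−eq1 (x²,y² cancel):
  96.998·x + 18.304·y = 3611.442783
  -22.070·x + 80.554·y = -3223.003691
det = 96.998·80.554 − 18.304·-22.070 = 8217.546172
x = (3611.442783·80.554 − 18.304·-3223.003691) / 8217.546172 = 42.580840
y = (96.998·-3223.003691 − 3611.442783·-22.070) / 8217.546172 = -28.344273
|P − Q| = √((42.580840 − 8.565)² + (-28.344273 − 26.772)²) = 64.767900

64.768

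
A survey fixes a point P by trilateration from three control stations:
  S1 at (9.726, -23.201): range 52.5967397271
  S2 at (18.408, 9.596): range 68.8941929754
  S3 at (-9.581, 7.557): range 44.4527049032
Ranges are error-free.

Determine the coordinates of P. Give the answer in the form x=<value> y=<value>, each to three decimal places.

x=-42.855 y=-21.920

eq1: (x − 9.726)² + (y + 23.201)² = 52.5967397271²
eq2: (x − 18.408)² + (y − 9.596)² = 68.8941929754²
eq3: (x + 9.581)² + (y − 7.557)² = 44.4527049032²
eq2−eq1, eq2−eq3 (x²,y² cancel):
  -17.364·x − 65.594·y = 2181.936593
  -55.978·x − 4.078·y = 2488.332983
det = -17.364·-4.078 − -65.594·-55.978 = -3601.010540
x = (2181.936593·-4.078 − -65.594·2488.332983) / -3601.010540 = -42.855130
y = (-17.364·2488.332983 − 2181.936593·-55.978) / -3601.010540 = -21.919689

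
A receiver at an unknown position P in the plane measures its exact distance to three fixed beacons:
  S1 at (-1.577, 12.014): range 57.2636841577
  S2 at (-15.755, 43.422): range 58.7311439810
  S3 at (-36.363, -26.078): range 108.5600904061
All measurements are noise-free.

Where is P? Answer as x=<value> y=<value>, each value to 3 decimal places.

x=42.779 y=48.231

eq1: (x + 1.577)² + (y − 12.014)² = 57.2636841577²
eq2: (x + 15.755)² + (y − 43.422)² = 58.7311439810²
eq3: (x + 36.363)² + (y + 26.078)² = 108.5600904061²
eq1−eq2, eq1−eq3 (x²,y² cancel):
  -28.356·x + 62.816·y = 1816.649234
  -69.572·x − 76.184·y = -6650.656978
det = -28.356·-76.184 − 62.816·-69.572 = 6530.508256
x = (1816.649234·-76.184 − 62.816·-6650.656978) / 6530.508256 = 42.778916
y = (-28.356·-6650.656978 − 1816.649234·-69.572) / 6530.508256 = 48.231154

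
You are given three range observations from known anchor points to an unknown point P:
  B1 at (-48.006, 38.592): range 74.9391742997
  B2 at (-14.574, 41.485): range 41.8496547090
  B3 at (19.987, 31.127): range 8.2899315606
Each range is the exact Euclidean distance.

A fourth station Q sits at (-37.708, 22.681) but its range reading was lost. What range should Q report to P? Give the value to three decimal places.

65.893

eq1: (x + 48.006)² + (y − 38.592)² = 74.9391742997²
eq2: (x + 14.574)² + (y − 41.485)² = 41.8496547090²
eq3: (x − 19.987)² + (y − 31.127)² = 8.2899315606²
eq2−eq3, eq2−eq1 (x²,y² cancel):
  69.122·x − 20.716·y = 1117.634231
  -66.864·x − 5.786·y = -2003.974446
det = 69.122·-5.786 − -20.716·-66.864 = -1785.094516
x = (1117.634231·-5.786 − -20.716·-2003.974446) / -1785.094516 = 26.878670
y = (69.122·-2003.974446 − 1117.634231·-66.864) / -1785.094516 = 35.734369
|P − Q| = √((26.878670 − -37.708)² + (35.734369 − 22.681)²) = 65.892552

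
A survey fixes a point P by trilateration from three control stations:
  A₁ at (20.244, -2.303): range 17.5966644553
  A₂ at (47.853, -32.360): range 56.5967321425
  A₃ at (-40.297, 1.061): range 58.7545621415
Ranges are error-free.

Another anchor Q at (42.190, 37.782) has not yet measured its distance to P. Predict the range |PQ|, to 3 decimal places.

eq1: (x − 20.244)² + (y + 2.303)² = 17.5966644553²
eq2: (x − 47.853)² + (y + 32.360)² = 56.5967321425²
eq3: (x + 40.297)² + (y − 1.061)² = 58.7545621415²
eq1−eq3, eq1−eq2 (x²,y² cancel):
  -121.082·x + 6.728·y = -1932.605387
  55.218·x − 60.114·y = 28.408375
det = -121.082·-60.114 − 6.728·55.218 = 6907.216644
x = (-1932.605387·-60.114 − 6.728·28.408375) / 6907.216644 = 16.791931
y = (-121.082·28.408375 − -1932.605387·55.218) / 6907.216644 = 14.951733
|P − Q| = √((16.791931 − 42.190)² + (14.951733 − 37.782)²) = 34.150885

34.151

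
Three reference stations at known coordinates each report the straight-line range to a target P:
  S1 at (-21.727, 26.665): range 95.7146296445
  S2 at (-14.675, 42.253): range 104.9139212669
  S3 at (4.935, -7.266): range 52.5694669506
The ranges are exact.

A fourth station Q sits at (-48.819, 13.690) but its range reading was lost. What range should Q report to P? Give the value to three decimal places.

eq1: (x + 21.727)² + (y − 26.665)² = 95.7146296445²
eq2: (x + 14.675)² + (y − 42.253)² = 104.9139212669²
eq3: (x − 4.935)² + (y + 7.266)² = 52.5694669506²
eq3−eq2, eq3−eq1 (x²,y² cancel):
  -39.220·x + 99.038·y = -6319.859367
  -53.324·x + 67.862·y = -5291.805700
det = -39.220·67.862 − 99.038·-53.324 = 2619.554672
x = (-6319.859367·67.862 − 99.038·-5291.805700) / 2619.554672 = 36.346467
y = (-39.220·-5291.805700 − -6319.859367·-53.324) / 2619.554672 = -49.418919
|P − Q| = √((36.346467 − -48.819)² + (-49.418919 − 13.690)²) = 105.999493

105.999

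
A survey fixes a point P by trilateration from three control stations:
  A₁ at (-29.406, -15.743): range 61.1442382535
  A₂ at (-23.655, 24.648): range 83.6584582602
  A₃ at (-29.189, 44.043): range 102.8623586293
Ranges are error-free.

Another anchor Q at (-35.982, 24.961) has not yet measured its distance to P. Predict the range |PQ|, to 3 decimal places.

eq1: (x + 29.406)² + (y + 15.743)² = 61.1442382535²
eq2: (x + 23.655)² + (y − 24.648)² = 83.6584582602²
eq3: (x + 29.189)² + (y − 44.043)² = 102.8623586293²
eq1−eq3, eq1−eq2 (x²,y² cancel):
  0.434·x + 119.572·y = -5162.818266
  11.502·x + 80.782·y = -3205.591723
det = 0.434·80.782 − 119.572·11.502 = -1340.257756
x = (-5162.818266·80.782 − 119.572·-3205.591723) / -1340.257756 = 25.191999
y = (0.434·-3205.591723 − -5162.818266·11.502) / -1340.257756 = -43.268922
|P − Q| = √((25.191999 − -35.982)² + (-43.268922 − 24.961)²) = 91.638313

91.638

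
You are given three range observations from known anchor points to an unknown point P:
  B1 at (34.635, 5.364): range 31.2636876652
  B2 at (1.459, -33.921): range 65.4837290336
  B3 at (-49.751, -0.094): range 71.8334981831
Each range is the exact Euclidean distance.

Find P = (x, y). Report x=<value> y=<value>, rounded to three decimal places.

x=15.452 y=30.050

eq1: (x − 34.635)² + (y − 5.364)² = 31.2636876652²
eq2: (x − 1.459)² + (y + 33.921)² = 65.4837290336²
eq3: (x + 49.751)² + (y + 0.094)² = 71.8334981831²
eq2−eq3, eq2−eq1 (x²,y² cancel):
  -102.420·x + 67.654·y = 450.475222
  66.352·x + 78.570·y = 3386.293401
det = -102.420·78.570 − 67.654·66.352 = -12536.117608
x = (450.475222·78.570 − 67.654·3386.293401) / -12536.117608 = 15.451551
y = (-102.420·3386.293401 − 450.475222·66.352) / -12536.117608 = 30.050301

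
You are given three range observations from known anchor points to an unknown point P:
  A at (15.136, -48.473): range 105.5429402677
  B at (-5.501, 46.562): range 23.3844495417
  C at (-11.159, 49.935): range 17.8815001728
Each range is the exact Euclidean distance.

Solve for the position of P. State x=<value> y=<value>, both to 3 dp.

eq1: (x − 15.136)² + (y + 48.473)² = 105.5429402677²
eq2: (x + 5.501)² + (y − 46.562)² = 23.3844495417²
eq3: (x + 11.159)² + (y − 49.935)² = 17.8815001728²
eq3−eq1, eq3−eq2 (x²,y² cancel):
  52.590·x − 196.816·y = -10858.861473
  11.316·x − 6.746·y = -646.831093
det = 52.590·-6.746 − -196.816·11.316 = 1872.397716
x = (-10858.861473·-6.746 − -196.816·-646.831093) / 1872.397716 = -28.868241
y = (52.590·-646.831093 − -10858.861473·11.316) / 1872.397716 = 47.458950

x=-28.868 y=47.459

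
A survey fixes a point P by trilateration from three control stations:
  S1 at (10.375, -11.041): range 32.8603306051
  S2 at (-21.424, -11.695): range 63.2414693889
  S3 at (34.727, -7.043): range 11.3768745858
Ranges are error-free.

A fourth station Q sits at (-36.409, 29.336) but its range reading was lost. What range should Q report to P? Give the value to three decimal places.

eq1: (x − 10.375)² + (y + 11.041)² = 32.8603306051²
eq2: (x + 21.424)² + (y + 11.695)² = 63.2414693889²
eq3: (x − 34.727)² + (y + 7.043)² = 11.3768745858²
eq3−eq2, eq3−eq1 (x²,y² cancel):
  -112.302·x − 9.304·y = -4529.857752
  -48.704·x − 7.996·y = -1976.392124
det = -112.302·-7.996 − -9.304·-48.704 = 444.824776
x = (-4529.857752·-7.996 − -9.304·-1976.392124) / 444.824776 = 40.088572
y = (-112.302·-1976.392124 − -4529.857752·-48.704) / 444.824776 = 2.991282
|P − Q| = √((40.088572 − -36.409)² + (2.991282 − 29.336)²) = 80.906877

80.907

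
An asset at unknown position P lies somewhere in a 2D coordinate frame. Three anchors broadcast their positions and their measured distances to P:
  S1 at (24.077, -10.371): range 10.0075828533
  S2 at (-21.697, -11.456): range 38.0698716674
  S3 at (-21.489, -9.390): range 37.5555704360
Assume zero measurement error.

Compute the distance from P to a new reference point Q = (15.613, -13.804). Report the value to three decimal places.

9.033

eq1: (x − 24.077)² + (y + 10.371)² = 10.0075828533²
eq2: (x + 21.697)² + (y + 11.456)² = 38.0698716674²
eq3: (x + 21.489)² + (y + 9.390)² = 37.5555704360²
eq2−eq1, eq2−eq3 (x²,y² cancel):
  91.548·x + 2.170·y = 1434.423239
  0.416·x + 4.132·y = -13.156266
det = 91.548·4.132 − 2.170·0.416 = 377.373616
x = (1434.423239·4.132 − 2.170·-13.156266) / 377.373616 = 15.781670
y = (91.548·-13.156266 − 1434.423239·0.416) / 377.373616 = -4.772856
|P − Q| = √((15.781670 − 15.613)² + (-4.772856 − -13.804)²) = 9.032719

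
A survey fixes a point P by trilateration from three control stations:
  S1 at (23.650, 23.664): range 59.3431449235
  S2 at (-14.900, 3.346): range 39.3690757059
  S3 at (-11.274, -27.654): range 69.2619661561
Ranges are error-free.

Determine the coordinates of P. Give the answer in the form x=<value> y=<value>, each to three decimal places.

eq1: (x − 23.650)² + (y − 23.664)² = 59.3431449235²
eq2: (x + 14.900)² + (y − 3.346)² = 39.3690757059²
eq3: (x + 11.274)² + (y + 27.654)² = 69.2619661561²
eq1−eq2, eq1−eq3 (x²,y² cancel):
  -77.100·x − 40.636·y = 1085.583047
  -69.848·x − 102.636·y = -1503.071710
det = -77.100·-102.636 − -40.636·-69.848 = 5074.892272
x = (1085.583047·-102.636 − -40.636·-1503.071710) / 5074.892272 = -33.990618
y = (-77.100·-1503.071710 − 1085.583047·-69.848) / 5074.892272 = 37.776690

x=-33.991 y=37.777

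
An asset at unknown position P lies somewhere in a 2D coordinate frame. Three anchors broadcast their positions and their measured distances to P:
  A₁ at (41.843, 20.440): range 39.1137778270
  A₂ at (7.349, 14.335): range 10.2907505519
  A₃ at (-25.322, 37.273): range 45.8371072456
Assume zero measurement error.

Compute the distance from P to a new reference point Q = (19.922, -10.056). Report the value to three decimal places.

19.639

eq1: (x − 41.843)² + (y − 20.440)² = 39.1137778270²
eq2: (x − 7.349)² + (y − 14.335)² = 10.2907505519²
eq3: (x + 25.322)² + (y − 37.273)² = 45.8371072456²
eq3−eq2, eq3−eq1 (x²,y² cancel):
  65.342·x − 45.876·y = 224.160667
  134.330·x − 33.666·y = 709.302821
det = 65.342·-33.666 − -45.876·134.330 = 3962.719308
x = (224.160667·-33.666 − -45.876·709.302821) / 3962.719308 = 6.307129
y = (65.342·709.302821 − 224.160667·134.330) / 3962.719308 = 4.097127
|P − Q| = √((6.307129 − 19.922)² + (4.097127 − -10.056)²) = 19.638628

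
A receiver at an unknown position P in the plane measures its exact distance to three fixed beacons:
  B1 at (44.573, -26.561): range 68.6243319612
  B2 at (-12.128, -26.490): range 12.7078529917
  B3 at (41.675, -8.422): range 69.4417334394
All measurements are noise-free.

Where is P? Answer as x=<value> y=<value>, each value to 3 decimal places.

eq1: (x − 44.573)² + (y + 26.561)² = 68.6243319612²
eq2: (x + 12.128)² + (y + 26.490)² = 12.7078529917²
eq3: (x − 41.675)² + (y + 8.422)² = 69.4417334394²
eq1−eq2, eq1−eq3 (x²,y² cancel):
  -113.402·x + 0.142·y = 2704.378843
  -5.796·x + 36.278·y = -997.358747
det = -113.402·36.278 − 0.142·-5.796 = -4113.174724
x = (2704.378843·36.278 − 0.142·-997.358747) / -4113.174724 = -23.886921
y = (-113.402·-997.358747 − 2704.378843·-5.796) / -4113.174724 = -31.308433

x=-23.887 y=-31.308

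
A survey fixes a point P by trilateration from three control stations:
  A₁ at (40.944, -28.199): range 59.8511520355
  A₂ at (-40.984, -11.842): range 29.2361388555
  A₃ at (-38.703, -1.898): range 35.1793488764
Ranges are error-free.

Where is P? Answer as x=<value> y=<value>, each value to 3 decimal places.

x=-18.845 y=-30.936

eq1: (x − 40.944)² + (y + 28.199)² = 59.8511520355²
eq2: (x + 40.984)² + (y + 11.842)² = 29.2361388555²
eq3: (x + 38.703)² + (y + 1.898)² = 35.1793488764²
eq2−eq1, eq2−eq3 (x²,y² cancel):
  163.856·x − 32.714·y = -2075.735068
  4.562·x + 19.888·y = -701.231379
det = 163.856·19.888 − -32.714·4.562 = 3408.009396
x = (-2075.735068·19.888 − -32.714·-701.231379) / 3408.009396 = -18.844520
y = (163.856·-701.231379 − -2075.735068·4.562) / 3408.009396 = -30.936378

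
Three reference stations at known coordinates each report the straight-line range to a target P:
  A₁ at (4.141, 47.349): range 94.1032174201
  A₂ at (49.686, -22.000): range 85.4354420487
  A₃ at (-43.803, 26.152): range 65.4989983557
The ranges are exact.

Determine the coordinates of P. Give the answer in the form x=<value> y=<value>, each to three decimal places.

x=-34.116 y=-38.627

eq1: (x − 4.141)² + (y − 47.349)² = 94.1032174201²
eq2: (x − 49.686)² + (y + 22.000)² = 85.4354420487²
eq3: (x + 43.803)² + (y − 26.152)² = 65.4989983557²
eq1−eq2, eq1−eq3 (x²,y² cancel):
  91.090·x − 138.698·y = 2249.823685
  -95.888·x − 42.394·y = 4908.850974
det = 91.090·-42.394 − -138.698·-95.888 = -17161.143284
x = (2249.823685·-42.394 − -138.698·4908.850974) / -17161.143284 = -34.115955
y = (91.090·4908.850974 − 2249.823685·-95.888) / -17161.143284 = -38.626700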